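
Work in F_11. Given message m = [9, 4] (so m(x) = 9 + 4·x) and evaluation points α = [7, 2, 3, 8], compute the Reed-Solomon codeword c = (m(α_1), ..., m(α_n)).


c = [4, 6, 10, 8]

Message polynomial: m(x) = 9 + 4·x (mod 11).
For each evaluation point α_i, compute m(α_i) mod 11:
  α_1 = 7: Horner steps 4 → 4, so m(7) = 4.
  α_2 = 2: Horner steps 4 → 6, so m(2) = 6.
  α_3 = 3: Horner steps 4 → 10, so m(3) = 10.
  α_4 = 8: Horner steps 4 → 8, so m(8) = 8.
Codeword c = [4, 6, 10, 8] ∈ F_11^4.


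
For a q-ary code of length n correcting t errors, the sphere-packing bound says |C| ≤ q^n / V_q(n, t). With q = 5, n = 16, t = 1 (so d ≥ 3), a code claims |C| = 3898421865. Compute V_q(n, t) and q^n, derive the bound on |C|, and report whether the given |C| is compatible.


V_q(n, t) = 65, q^n = 152587890625, Hamming bound = 2347506009, |C| = 3898421865 > bound (violated).

Step 1: Compute V_q(n, t) = Σ_{j=0}^1 C(n, j) (q−1)^j.
  j = 0: C(16,0)·(4)^0 = 1·1 = 1.
  j = 1: C(16,1)·(4)^1 = 16·4 = 64.
  V_q(n, t) = 1 + 64 = 65.
Step 2: q^n = 5^16 = 152587890625.
Step 3: Hamming bound ⌊q^n / V_q(n,t)⌋ = ⌊152587890625/65⌋ = 2347506009.
Step 4: Compare |C| = 3898421865 to 2347506009: violated.
The claimed |C| lies above the Hamming bound, so no 5-ary code of length 16 with d ≥ 3 can have 3898421865 codewords.


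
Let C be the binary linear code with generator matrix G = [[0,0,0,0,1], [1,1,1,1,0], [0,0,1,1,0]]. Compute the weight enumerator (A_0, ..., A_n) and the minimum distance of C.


Weight distribution: A_0 = 1, A_1 = 1, A_2 = 2, A_3 = 2, A_4 = 1, A_5 = 1. Minimum distance d = 1.

Enumerate all 2^3 = 8 messages m ∈ F_2^3.
For each, compute codeword c = mG in F_2^5, then tally its weight.
  m = 000 → c = 00000, weight = 0.
  m = 100 → c = 00001, weight = 1.
  m = 010 → c = 11110, weight = 4.
  m = 110 → c = 11111, weight = 5.
  m = 001 → c = 00110, weight = 2.
  m = 101 → c = 00111, weight = 3.
  m = 011 → c = 11000, weight = 2.
  m = 111 → c = 11001, weight = 3.
Tally weights:
  weight 0: 1 codewords.
  weight 1: 1 codewords.
  weight 2: 2 codewords.
  weight 3: 2 codewords.
  weight 4: 1 codewords.
  weight 5: 1 codewords.
Minimum distance d = smallest w > 0 with A_w > 0 = 1.
Sanity: Σ A_w = 8 = 2^3 = 8 ✓.


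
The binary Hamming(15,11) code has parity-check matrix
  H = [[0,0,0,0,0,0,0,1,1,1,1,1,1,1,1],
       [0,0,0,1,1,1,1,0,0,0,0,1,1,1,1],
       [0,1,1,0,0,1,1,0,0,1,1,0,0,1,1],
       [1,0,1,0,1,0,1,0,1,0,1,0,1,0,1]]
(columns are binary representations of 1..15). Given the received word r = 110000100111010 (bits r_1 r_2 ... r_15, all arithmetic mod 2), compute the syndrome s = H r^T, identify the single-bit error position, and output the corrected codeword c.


s = (0, 1, 1, 1)^T, error position = 7, corrected codeword c = 110000000111010

Compute s = H r^T mod 2 one row at a time:
  s_1 = 0 + 0 + 1 + 1 + 1 + 0 + 1 + 0 = 4 ≡ 0 (mod 2).
  s_2 = 0 + 0 + 0 + 1 + 1 + 0 + 1 + 0 = 3 ≡ 1 (mod 2).
  s_3 = 1 + 0 + 0 + 1 + 1 + 1 + 1 + 0 = 5 ≡ 1 (mod 2).
  s_4 = 1 + 0 + 0 + 1 + 0 + 1 + 0 + 0 = 3 ≡ 1 (mod 2).
s = (0, 1, 1, 1)^T — this equals column 7 of H (binary 0111), so error is at position 7.
Correct: flip bit 7 of r = 110000100111010 to get c = 110000000111010.


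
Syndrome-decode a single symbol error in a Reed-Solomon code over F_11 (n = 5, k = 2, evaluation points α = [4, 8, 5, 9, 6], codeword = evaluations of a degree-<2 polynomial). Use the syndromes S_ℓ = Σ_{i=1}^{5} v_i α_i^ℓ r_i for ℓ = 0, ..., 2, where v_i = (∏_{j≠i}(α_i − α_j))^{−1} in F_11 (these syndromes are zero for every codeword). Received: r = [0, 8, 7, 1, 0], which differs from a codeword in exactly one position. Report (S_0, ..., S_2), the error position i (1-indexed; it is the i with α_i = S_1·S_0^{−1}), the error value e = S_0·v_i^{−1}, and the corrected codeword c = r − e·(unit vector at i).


S = (9, 3, 1), error at position 1, error magnitude e = 8, c = [3, 8, 7, 1, 0].

Step 1: column multipliers v_i = (∏_{j≠i}(α_i − α_j))^{−1} mod 11.
  i = 1 (α = 4): (4−8)(4−5)(4−9)(4−6) = (−4)·(−1)·(−5)·(−2) = 40 ≡ 7, so v_1 = 7^{−1} = 8 (mod 11).
  i = 2 (α = 8): (8−4)(8−5)(8−9)(8−6) = 4·3·(−1)·2 = −24 ≡ 9, so v_2 = 9^{−1} = 5 (mod 11).
  i = 3 (α = 5): (5−4)(5−8)(5−9)(5−6) = 1·(−3)·(−4)·(−1) = −12 ≡ 10, so v_3 = 10^{−1} = 10 (mod 11).
  i = 4 (α = 9): (9−4)(9−8)(9−5)(9−6) = 5·1·4·3 = 60 ≡ 5, so v_4 = 5^{−1} = 9 (mod 11).
  i = 5 (α = 6): (6−4)(6−8)(6−5)(6−9) = 2·(−2)·1·(−3) = 12 ≡ 1, so v_5 = 1^{−1} = 1 (mod 11).
  v = [8, 5, 10, 9, 1].
Step 2: syndromes of r = [0, 8, 7, 1, 0] (all sums mod 11).
  S_0 = Σ v_i r_i = 8·0 + 5·8 + 10·7 + 9·1 + 1·0 = 119 ≡ 9.
  S_1 = Σ v_i α_i r_i = 8·4·0 + 5·8·8 + 10·5·7 + 9·9·1 + 1·6·0 = 751 ≡ 3.
  α_i^2 mod 11 = [5, 9, 3, 4, 3].
  S_2 = Σ v_i α_i^2 r_i = 8·5·0 + 5·9·8 + 10·3·7 + 9·4·1 + 1·3·0 = 606 ≡ 1.
  S = (9, 3, 1) ≠ 0, so r is not a codeword (an error is present).
Step 3: locate the error. For a single error e at position i, S_ℓ = v_i·e·α_i^ℓ, so α_err = S_1/S_0.
  S_0^{−1} = 9^{−1} = 5 (mod 11), so α_err = 3·5 = 15 ≡ 4 = α_1. Error position i = 1.
  Consistency check: S_2/S_1 = 1·4 = 4 ≡ 4 = α_err ✓ (single-error assumption holds).
Step 4: error magnitude e = S_0/v_1 = S_0·∏_{j≠1}(α_1 − α_j) = 9·7 = 63 ≡ 8 (mod 11).
Step 5: correct position 1: c_1 = r_1 − e = 0 − 8 ≡ 3 (mod 11). Hence c = [3, 8, 7, 1, 0].
  Check: interpolating c through the α_i gives m(x) = 9 + 4·x (degree < 2) with m(α_i) = c_i for every i, so c is indeed a codeword.


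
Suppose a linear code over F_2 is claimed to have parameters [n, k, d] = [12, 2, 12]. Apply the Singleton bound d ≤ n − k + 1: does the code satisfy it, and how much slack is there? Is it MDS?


Singleton RHS = n − k + 1 = 11, slack = -1, bound violated (no such code; not MDS).

Singleton bound: d ≤ n − k + 1.
Here n = 12, k = 2, so n − k + 1 = 11.
Given d = 12, check d ≤ 11: NO.
Slack = (n − k + 1) − d = -1.
The slack is negative: d = 12 exceeds n − k + 1 = 11 by 1, so the Singleton bound is violated and no linear [12, 2, 12]_2 code can exist. In particular it is not MDS (MDS requires d = n − k + 1 exactly).
Description: the claimed parameters are [12, 2, 12]_2; such a code would be impossible (violates the Singleton bound).


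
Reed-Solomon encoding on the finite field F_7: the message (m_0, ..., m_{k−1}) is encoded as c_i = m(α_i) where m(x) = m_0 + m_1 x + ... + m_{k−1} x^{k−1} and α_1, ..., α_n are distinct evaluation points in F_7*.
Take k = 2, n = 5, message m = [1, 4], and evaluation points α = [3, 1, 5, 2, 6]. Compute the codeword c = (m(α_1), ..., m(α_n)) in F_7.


c = [6, 5, 0, 2, 4]

Message polynomial: m(x) = 1 + 4·x (mod 7).
For each evaluation point α_i, compute m(α_i) mod 7:
  α_1 = 3: Horner steps 4 → 6, so m(3) = 6.
  α_2 = 1: Horner steps 4 → 5, so m(1) = 5.
  α_3 = 5: Horner steps 4 → 0, so m(5) = 0.
  α_4 = 2: Horner steps 4 → 2, so m(2) = 2.
  α_5 = 6: Horner steps 4 → 4, so m(6) = 4.
Codeword c = [6, 5, 0, 2, 4] ∈ F_7^5.


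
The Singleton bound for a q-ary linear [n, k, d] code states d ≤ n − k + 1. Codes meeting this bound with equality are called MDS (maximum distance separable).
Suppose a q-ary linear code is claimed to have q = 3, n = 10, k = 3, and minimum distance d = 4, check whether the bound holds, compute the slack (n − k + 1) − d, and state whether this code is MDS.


Singleton RHS = n − k + 1 = 8, slack = 4, bound satisfied, not MDS.

Singleton bound: d ≤ n − k + 1.
Here n = 10, k = 3, so n − k + 1 = 8.
Given d = 4, check d ≤ 8: YES.
Slack = (n − k + 1) − d = 4.
The code is NOT MDS (slack = 4 > 0).
Description: the claimed parameters are [10, 3, 4]_3; such a code would be non-MDS.


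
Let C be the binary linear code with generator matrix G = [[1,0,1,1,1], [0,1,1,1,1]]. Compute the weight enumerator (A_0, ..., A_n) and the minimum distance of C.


Weight distribution: A_0 = 1, A_2 = 1, A_4 = 2. Minimum distance d = 2.

Enumerate all 2^2 = 4 messages m ∈ F_2^2.
For each, compute codeword c = mG in F_2^5, then tally its weight.
  m = 00 → c = 00000, weight = 0.
  m = 10 → c = 10111, weight = 4.
  m = 01 → c = 01111, weight = 4.
  m = 11 → c = 11000, weight = 2.
Tally weights:
  weight 0: 1 codewords.
  weight 2: 1 codewords.
  weight 4: 2 codewords.
Minimum distance d = smallest w > 0 with A_w > 0 = 2.
Sanity: Σ A_w = 4 = 2^2 = 4 ✓.


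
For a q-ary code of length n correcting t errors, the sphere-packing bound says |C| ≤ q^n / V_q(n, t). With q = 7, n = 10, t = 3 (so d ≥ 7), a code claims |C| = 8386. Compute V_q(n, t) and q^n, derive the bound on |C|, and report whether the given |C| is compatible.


V_q(n, t) = 27601, q^n = 282475249, Hamming bound = 10234, |C| = 8386 ≤ bound (satisfied).

Step 1: Compute V_q(n, t) = Σ_{j=0}^3 C(n, j) (q−1)^j.
  j = 0: C(10,0)·(6)^0 = 1·1 = 1.
  j = 1: C(10,1)·(6)^1 = 10·6 = 60.
  j = 2: C(10,2)·(6)^2 = 45·36 = 1620.
  j = 3: C(10,3)·(6)^3 = 120·216 = 25920.
  V_q(n, t) = 1 + 60 + 1620 + 25920 = 27601.
Step 2: q^n = 7^10 = 282475249.
Step 3: Hamming bound ⌊q^n / V_q(n,t)⌋ = ⌊282475249/27601⌋ = 10234.
Step 4: Compare |C| = 8386 to 10234: satisfied.
The claimed |C| lies below the Hamming bound.


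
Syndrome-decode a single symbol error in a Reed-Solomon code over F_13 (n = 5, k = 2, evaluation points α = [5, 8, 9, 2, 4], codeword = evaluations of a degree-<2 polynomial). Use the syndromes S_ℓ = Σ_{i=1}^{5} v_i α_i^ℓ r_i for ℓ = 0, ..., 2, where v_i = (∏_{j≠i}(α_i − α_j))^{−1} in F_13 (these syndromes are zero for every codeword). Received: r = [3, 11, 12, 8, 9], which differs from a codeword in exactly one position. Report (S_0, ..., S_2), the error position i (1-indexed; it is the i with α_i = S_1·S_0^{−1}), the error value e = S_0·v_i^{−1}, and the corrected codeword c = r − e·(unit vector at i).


S = (2, 5, 6), error at position 3, error magnitude e = 7, c = [3, 11, 5, 8, 9].

Step 1: column multipliers v_i = (∏_{j≠i}(α_i − α_j))^{−1} mod 13.
  i = 1 (α = 5): (5−8)(5−9)(5−2)(5−4) = (−3)·(−4)·3·1 = 36 ≡ 10, so v_1 = 10^{−1} = 4 (mod 13).
  i = 2 (α = 8): (8−5)(8−9)(8−2)(8−4) = 3·(−1)·6·4 = −72 ≡ 6, so v_2 = 6^{−1} = 11 (mod 13).
  i = 3 (α = 9): (9−5)(9−8)(9−2)(9−4) = 4·1·7·5 = 140 ≡ 10, so v_3 = 10^{−1} = 4 (mod 13).
  i = 4 (α = 2): (2−5)(2−8)(2−9)(2−4) = (−3)·(−6)·(−7)·(−2) = 252 ≡ 5, so v_4 = 5^{−1} = 8 (mod 13).
  i = 5 (α = 4): (4−5)(4−8)(4−9)(4−2) = (−1)·(−4)·(−5)·2 = −40 ≡ 12, so v_5 = 12^{−1} = 12 (mod 13).
  v = [4, 11, 4, 8, 12].
Step 2: syndromes of r = [3, 11, 12, 8, 9] (all sums mod 13).
  S_0 = Σ v_i r_i = 4·3 + 11·11 + 4·12 + 8·8 + 12·9 = 353 ≡ 2.
  S_1 = Σ v_i α_i r_i = 4·5·3 + 11·8·11 + 4·9·12 + 8·2·8 + 12·4·9 = 2020 ≡ 5.
  α_i^2 mod 13 = [12, 12, 3, 4, 3].
  S_2 = Σ v_i α_i^2 r_i = 4·12·3 + 11·12·11 + 4·3·12 + 8·4·8 + 12·3·9 = 2320 ≡ 6.
  S = (2, 5, 6) ≠ 0, so r is not a codeword (an error is present).
Step 3: locate the error. For a single error e at position i, S_ℓ = v_i·e·α_i^ℓ, so α_err = S_1/S_0.
  S_0^{−1} = 2^{−1} = 7 (mod 13), so α_err = 5·7 = 35 ≡ 9 = α_3. Error position i = 3.
  Consistency check: S_2/S_1 = 6·8 = 48 ≡ 9 = α_err ✓ (single-error assumption holds).
Step 4: error magnitude e = S_0/v_3 = S_0·∏_{j≠3}(α_3 − α_j) = 2·10 = 20 ≡ 7 (mod 13).
Step 5: correct position 3: c_3 = r_3 − e = 12 − 7 ≡ 5 (mod 13). Hence c = [3, 11, 5, 8, 9].
  Check: interpolating c through the α_i gives m(x) = 7 + 7·x (degree < 2) with m(α_i) = c_i for every i, so c is indeed a codeword.


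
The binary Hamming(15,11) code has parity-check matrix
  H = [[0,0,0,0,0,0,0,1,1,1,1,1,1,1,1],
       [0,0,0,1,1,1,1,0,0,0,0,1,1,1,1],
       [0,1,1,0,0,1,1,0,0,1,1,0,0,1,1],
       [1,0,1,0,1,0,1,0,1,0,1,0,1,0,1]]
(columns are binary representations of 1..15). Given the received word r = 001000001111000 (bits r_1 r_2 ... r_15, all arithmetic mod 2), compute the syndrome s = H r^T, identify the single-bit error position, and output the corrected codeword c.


s = (0, 1, 1, 1)^T, error position = 7, corrected codeword c = 001000101111000

Compute s = H r^T mod 2 one row at a time:
  s_1 = 0 + 1 + 1 + 1 + 1 + 0 + 0 + 0 = 4 ≡ 0 (mod 2).
  s_2 = 0 + 0 + 0 + 0 + 1 + 0 + 0 + 0 = 1 ≡ 1 (mod 2).
  s_3 = 0 + 1 + 0 + 0 + 1 + 1 + 0 + 0 = 3 ≡ 1 (mod 2).
  s_4 = 0 + 1 + 0 + 0 + 1 + 1 + 0 + 0 = 3 ≡ 1 (mod 2).
s = (0, 1, 1, 1)^T — this equals column 7 of H (binary 0111), so error is at position 7.
Correct: flip bit 7 of r = 001000001111000 to get c = 001000101111000.


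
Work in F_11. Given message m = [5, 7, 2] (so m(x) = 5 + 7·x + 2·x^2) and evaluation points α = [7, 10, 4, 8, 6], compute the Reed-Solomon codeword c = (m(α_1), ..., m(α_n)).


c = [9, 0, 10, 2, 9]

Message polynomial: m(x) = 5 + 7·x + 2·x^2 (mod 11).
For each evaluation point α_i, compute m(α_i) mod 11:
  α_1 = 7: Horner steps 2 → 10 → 9, so m(7) = 9.
  α_2 = 10: Horner steps 2 → 5 → 0, so m(10) = 0.
  α_3 = 4: Horner steps 2 → 4 → 10, so m(4) = 10.
  α_4 = 8: Horner steps 2 → 1 → 2, so m(8) = 2.
  α_5 = 6: Horner steps 2 → 8 → 9, so m(6) = 9.
Codeword c = [9, 0, 10, 2, 9] ∈ F_11^5.


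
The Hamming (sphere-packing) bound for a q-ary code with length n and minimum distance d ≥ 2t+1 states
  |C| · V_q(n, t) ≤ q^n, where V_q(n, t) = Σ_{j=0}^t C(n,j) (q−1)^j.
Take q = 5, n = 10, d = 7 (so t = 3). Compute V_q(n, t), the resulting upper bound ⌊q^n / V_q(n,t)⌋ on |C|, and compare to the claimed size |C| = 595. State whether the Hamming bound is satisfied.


V_q(n, t) = 8441, q^n = 9765625, Hamming bound = 1156, |C| = 595 ≤ bound (satisfied).

Step 1: Compute V_q(n, t) = Σ_{j=0}^3 C(n, j) (q−1)^j.
  j = 0: C(10,0)·(4)^0 = 1·1 = 1.
  j = 1: C(10,1)·(4)^1 = 10·4 = 40.
  j = 2: C(10,2)·(4)^2 = 45·16 = 720.
  j = 3: C(10,3)·(4)^3 = 120·64 = 7680.
  V_q(n, t) = 1 + 40 + 720 + 7680 = 8441.
Step 2: q^n = 5^10 = 9765625.
Step 3: Hamming bound ⌊q^n / V_q(n,t)⌋ = ⌊9765625/8441⌋ = 1156.
Step 4: Compare |C| = 595 to 1156: satisfied.
The claimed |C| lies below the Hamming bound.


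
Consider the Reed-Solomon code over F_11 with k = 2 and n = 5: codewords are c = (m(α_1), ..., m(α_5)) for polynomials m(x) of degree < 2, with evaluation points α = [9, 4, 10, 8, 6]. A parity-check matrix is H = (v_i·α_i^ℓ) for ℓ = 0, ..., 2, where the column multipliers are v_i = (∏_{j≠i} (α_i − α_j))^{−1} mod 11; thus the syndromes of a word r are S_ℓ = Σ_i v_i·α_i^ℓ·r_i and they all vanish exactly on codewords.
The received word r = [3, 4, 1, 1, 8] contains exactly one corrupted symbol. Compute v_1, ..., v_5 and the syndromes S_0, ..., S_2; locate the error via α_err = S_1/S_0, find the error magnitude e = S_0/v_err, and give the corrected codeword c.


S = (10, 1, 10), error at position 3, error magnitude e = 7, c = [3, 4, 5, 1, 8].

Step 1: column multipliers v_i = (∏_{j≠i}(α_i − α_j))^{−1} mod 11.
  i = 1 (α = 9): (9−4)(9−10)(9−8)(9−6) = 5·(−1)·1·3 = −15 ≡ 7, so v_1 = 7^{−1} = 8 (mod 11).
  i = 2 (α = 4): (4−9)(4−10)(4−8)(4−6) = (−5)·(−6)·(−4)·(−2) = 240 ≡ 9, so v_2 = 9^{−1} = 5 (mod 11).
  i = 3 (α = 10): (10−9)(10−4)(10−8)(10−6) = 1·6·2·4 = 48 ≡ 4, so v_3 = 4^{−1} = 3 (mod 11).
  i = 4 (α = 8): (8−9)(8−4)(8−10)(8−6) = (−1)·4·(−2)·2 = 16 ≡ 5, so v_4 = 5^{−1} = 9 (mod 11).
  i = 5 (α = 6): (6−9)(6−4)(6−10)(6−8) = (−3)·2·(−4)·(−2) = −48 ≡ 7, so v_5 = 7^{−1} = 8 (mod 11).
  v = [8, 5, 3, 9, 8].
Step 2: syndromes of r = [3, 4, 1, 1, 8] (all sums mod 11).
  S_0 = Σ v_i r_i = 8·3 + 5·4 + 3·1 + 9·1 + 8·8 = 120 ≡ 10.
  S_1 = Σ v_i α_i r_i = 8·9·3 + 5·4·4 + 3·10·1 + 9·8·1 + 8·6·8 = 782 ≡ 1.
  α_i^2 mod 11 = [4, 5, 1, 9, 3].
  S_2 = Σ v_i α_i^2 r_i = 8·4·3 + 5·5·4 + 3·1·1 + 9·9·1 + 8·3·8 = 472 ≡ 10.
  S = (10, 1, 10) ≠ 0, so r is not a codeword (an error is present).
Step 3: locate the error. For a single error e at position i, S_ℓ = v_i·e·α_i^ℓ, so α_err = S_1/S_0.
  S_0^{−1} = 10^{−1} = 10 (mod 11), so α_err = 1·10 = 10 ≡ 10 = α_3. Error position i = 3.
  Consistency check: S_2/S_1 = 10·1 = 10 ≡ 10 = α_err ✓ (single-error assumption holds).
Step 4: error magnitude e = S_0/v_3 = S_0·∏_{j≠3}(α_3 − α_j) = 10·4 = 40 ≡ 7 (mod 11).
Step 5: correct position 3: c_3 = r_3 − e = 1 − 7 ≡ 5 (mod 11). Hence c = [3, 4, 5, 1, 8].
  Check: interpolating c through the α_i gives m(x) = 7 + 2·x (degree < 2) with m(α_i) = c_i for every i, so c is indeed a codeword.


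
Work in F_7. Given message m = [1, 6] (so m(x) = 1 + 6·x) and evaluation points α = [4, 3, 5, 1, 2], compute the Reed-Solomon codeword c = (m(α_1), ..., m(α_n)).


c = [4, 5, 3, 0, 6]

Message polynomial: m(x) = 1 + 6·x (mod 7).
For each evaluation point α_i, compute m(α_i) mod 7:
  α_1 = 4: Horner steps 6 → 4, so m(4) = 4.
  α_2 = 3: Horner steps 6 → 5, so m(3) = 5.
  α_3 = 5: Horner steps 6 → 3, so m(5) = 3.
  α_4 = 1: Horner steps 6 → 0, so m(1) = 0.
  α_5 = 2: Horner steps 6 → 6, so m(2) = 6.
Codeword c = [4, 5, 3, 0, 6] ∈ F_7^5.


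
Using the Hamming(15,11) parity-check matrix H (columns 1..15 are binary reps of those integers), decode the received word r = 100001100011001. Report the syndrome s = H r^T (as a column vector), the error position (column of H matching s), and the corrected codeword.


s = (1, 0, 0, 0)^T, error position = 8, corrected codeword c = 100001110011001

Compute s = H r^T mod 2 one row at a time:
  s_1 = 0 + 0 + 0 + 1 + 1 + 0 + 0 + 1 = 3 ≡ 1 (mod 2).
  s_2 = 0 + 0 + 1 + 1 + 1 + 0 + 0 + 1 = 4 ≡ 0 (mod 2).
  s_3 = 0 + 0 + 1 + 1 + 0 + 1 + 0 + 1 = 4 ≡ 0 (mod 2).
  s_4 = 1 + 0 + 0 + 1 + 0 + 1 + 0 + 1 = 4 ≡ 0 (mod 2).
s = (1, 0, 0, 0)^T — this equals column 8 of H (binary 1000), so error is at position 8.
Correct: flip bit 8 of r = 100001100011001 to get c = 100001110011001.


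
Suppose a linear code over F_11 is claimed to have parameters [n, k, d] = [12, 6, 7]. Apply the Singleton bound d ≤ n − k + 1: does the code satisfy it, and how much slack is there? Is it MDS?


Singleton RHS = n − k + 1 = 7, slack = 0, bound satisfied, MDS.

Singleton bound: d ≤ n − k + 1.
Here n = 12, k = 6, so n − k + 1 = 7.
Given d = 7, check d ≤ 7: YES.
Slack = (n − k + 1) − d = 0.
The code is MDS (slack = 0).
Description: the claimed parameters are [12, 6, 7]_11; such a code would be MDS (meets Singleton bound).


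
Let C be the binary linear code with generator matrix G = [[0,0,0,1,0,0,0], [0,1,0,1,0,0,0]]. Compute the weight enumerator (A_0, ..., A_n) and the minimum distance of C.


Weight distribution: A_0 = 1, A_1 = 2, A_2 = 1. Minimum distance d = 1.

Enumerate all 2^2 = 4 messages m ∈ F_2^2.
For each, compute codeword c = mG in F_2^7, then tally its weight.
  m = 00 → c = 0000000, weight = 0.
  m = 10 → c = 0001000, weight = 1.
  m = 01 → c = 0101000, weight = 2.
  m = 11 → c = 0100000, weight = 1.
Tally weights:
  weight 0: 1 codewords.
  weight 1: 2 codewords.
  weight 2: 1 codewords.
Minimum distance d = smallest w > 0 with A_w > 0 = 1.
Sanity: Σ A_w = 4 = 2^2 = 4 ✓.


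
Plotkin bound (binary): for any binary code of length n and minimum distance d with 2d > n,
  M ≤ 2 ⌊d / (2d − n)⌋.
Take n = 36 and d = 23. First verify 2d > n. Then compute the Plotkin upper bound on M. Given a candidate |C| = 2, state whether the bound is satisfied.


Plotkin bound M ≤ 4; given |C| = 2 ≤ bound (satisfied).

Check applicability: 2d = 46, n = 36.
2d − n = 10 > 0, so Plotkin applies.
Compute d/(2d−n) = 23/10 ≈ 2.3000.
⌊d/(2d−n)⌋ = 2.
Plotkin bound: M ≤ 2·2 = 4.
Given |C| = 2, check: satisfied.
This |C| is below the Plotkin bound.


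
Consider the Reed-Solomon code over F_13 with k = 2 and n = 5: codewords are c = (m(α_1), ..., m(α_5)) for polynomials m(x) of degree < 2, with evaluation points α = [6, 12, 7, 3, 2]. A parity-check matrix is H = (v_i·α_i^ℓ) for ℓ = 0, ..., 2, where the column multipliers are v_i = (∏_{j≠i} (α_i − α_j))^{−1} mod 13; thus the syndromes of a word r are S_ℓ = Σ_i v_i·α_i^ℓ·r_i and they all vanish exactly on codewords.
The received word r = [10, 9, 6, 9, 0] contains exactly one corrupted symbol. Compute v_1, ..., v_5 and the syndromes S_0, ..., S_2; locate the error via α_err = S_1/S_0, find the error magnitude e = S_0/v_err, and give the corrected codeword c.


S = (4, 9, 4), error at position 2, error magnitude e = 10, c = [10, 12, 6, 9, 0].

Step 1: column multipliers v_i = (∏_{j≠i}(α_i − α_j))^{−1} mod 13.
  i = 1 (α = 6): (6−12)(6−7)(6−3)(6−2) = (−6)·(−1)·3·4 = 72 ≡ 7, so v_1 = 7^{−1} = 2 (mod 13).
  i = 2 (α = 12): (12−6)(12−7)(12−3)(12−2) = 6·5·9·10 = 2700 ≡ 9, so v_2 = 9^{−1} = 3 (mod 13).
  i = 3 (α = 7): (7−6)(7−12)(7−3)(7−2) = 1·(−5)·4·5 = −100 ≡ 4, so v_3 = 4^{−1} = 10 (mod 13).
  i = 4 (α = 3): (3−6)(3−12)(3−7)(3−2) = (−3)·(−9)·(−4)·1 = −108 ≡ 9, so v_4 = 9^{−1} = 3 (mod 13).
  i = 5 (α = 2): (2−6)(2−12)(2−7)(2−3) = (−4)·(−10)·(−5)·(−1) = 200 ≡ 5, so v_5 = 5^{−1} = 8 (mod 13).
  v = [2, 3, 10, 3, 8].
Step 2: syndromes of r = [10, 9, 6, 9, 0] (all sums mod 13).
  S_0 = Σ v_i r_i = 2·10 + 3·9 + 10·6 + 3·9 + 8·0 = 134 ≡ 4.
  S_1 = Σ v_i α_i r_i = 2·6·10 + 3·12·9 + 10·7·6 + 3·3·9 + 8·2·0 = 945 ≡ 9.
  α_i^2 mod 13 = [10, 1, 10, 9, 4].
  S_2 = Σ v_i α_i^2 r_i = 2·10·10 + 3·1·9 + 10·10·6 + 3·9·9 + 8·4·0 = 1070 ≡ 4.
  S = (4, 9, 4) ≠ 0, so r is not a codeword (an error is present).
Step 3: locate the error. For a single error e at position i, S_ℓ = v_i·e·α_i^ℓ, so α_err = S_1/S_0.
  S_0^{−1} = 4^{−1} = 10 (mod 13), so α_err = 9·10 = 90 ≡ 12 = α_2. Error position i = 2.
  Consistency check: S_2/S_1 = 4·3 = 12 ≡ 12 = α_err ✓ (single-error assumption holds).
Step 4: error magnitude e = S_0/v_2 = S_0·∏_{j≠2}(α_2 − α_j) = 4·9 = 36 ≡ 10 (mod 13).
Step 5: correct position 2: c_2 = r_2 − e = 9 − 10 ≡ 12 (mod 13). Hence c = [10, 12, 6, 9, 0].
  Check: interpolating c through the α_i gives m(x) = 8 + 9·x (degree < 2) with m(α_i) = c_i for every i, so c is indeed a codeword.


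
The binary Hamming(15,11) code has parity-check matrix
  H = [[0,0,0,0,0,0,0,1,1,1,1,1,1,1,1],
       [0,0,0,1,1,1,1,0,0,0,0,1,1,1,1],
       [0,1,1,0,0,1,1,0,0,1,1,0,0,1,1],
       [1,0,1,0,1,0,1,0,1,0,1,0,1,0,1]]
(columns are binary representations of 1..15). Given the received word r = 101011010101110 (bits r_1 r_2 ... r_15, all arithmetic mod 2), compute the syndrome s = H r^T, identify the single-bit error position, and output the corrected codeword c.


s = (1, 1, 0, 0)^T, error position = 12, corrected codeword c = 101011010100110

Compute s = H r^T mod 2 one row at a time:
  s_1 = 1 + 0 + 1 + 0 + 1 + 1 + 1 + 0 = 5 ≡ 1 (mod 2).
  s_2 = 0 + 1 + 1 + 0 + 1 + 1 + 1 + 0 = 5 ≡ 1 (mod 2).
  s_3 = 0 + 1 + 1 + 0 + 1 + 0 + 1 + 0 = 4 ≡ 0 (mod 2).
  s_4 = 1 + 1 + 1 + 0 + 0 + 0 + 1 + 0 = 4 ≡ 0 (mod 2).
s = (1, 1, 0, 0)^T — this equals column 12 of H (binary 1100), so error is at position 12.
Correct: flip bit 12 of r = 101011010101110 to get c = 101011010100110.


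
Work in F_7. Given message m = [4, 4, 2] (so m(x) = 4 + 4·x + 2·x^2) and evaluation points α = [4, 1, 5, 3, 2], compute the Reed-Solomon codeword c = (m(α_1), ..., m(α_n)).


c = [3, 3, 4, 6, 6]

Message polynomial: m(x) = 4 + 4·x + 2·x^2 (mod 7).
For each evaluation point α_i, compute m(α_i) mod 7:
  α_1 = 4: Horner steps 2 → 5 → 3, so m(4) = 3.
  α_2 = 1: Horner steps 2 → 6 → 3, so m(1) = 3.
  α_3 = 5: Horner steps 2 → 0 → 4, so m(5) = 4.
  α_4 = 3: Horner steps 2 → 3 → 6, so m(3) = 6.
  α_5 = 2: Horner steps 2 → 1 → 6, so m(2) = 6.
Codeword c = [3, 3, 4, 6, 6] ∈ F_7^5.


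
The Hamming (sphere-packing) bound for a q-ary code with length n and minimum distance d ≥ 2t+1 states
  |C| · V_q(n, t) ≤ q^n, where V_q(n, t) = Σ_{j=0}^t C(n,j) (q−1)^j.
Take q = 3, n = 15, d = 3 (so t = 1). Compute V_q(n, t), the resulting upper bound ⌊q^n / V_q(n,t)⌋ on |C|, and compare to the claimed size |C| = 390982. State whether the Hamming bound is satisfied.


V_q(n, t) = 31, q^n = 14348907, Hamming bound = 462867, |C| = 390982 ≤ bound (satisfied).

Step 1: Compute V_q(n, t) = Σ_{j=0}^1 C(n, j) (q−1)^j.
  j = 0: C(15,0)·(2)^0 = 1·1 = 1.
  j = 1: C(15,1)·(2)^1 = 15·2 = 30.
  V_q(n, t) = 1 + 30 = 31.
Step 2: q^n = 3^15 = 14348907.
Step 3: Hamming bound ⌊q^n / V_q(n,t)⌋ = ⌊14348907/31⌋ = 462867.
Step 4: Compare |C| = 390982 to 462867: satisfied.
The claimed |C| lies below the Hamming bound.


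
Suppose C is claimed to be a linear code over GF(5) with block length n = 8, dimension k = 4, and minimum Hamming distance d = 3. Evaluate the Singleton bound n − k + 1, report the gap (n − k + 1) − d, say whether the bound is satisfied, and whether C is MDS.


Singleton RHS = n − k + 1 = 5, slack = 2, bound satisfied, not MDS.

Singleton bound: d ≤ n − k + 1.
Here n = 8, k = 4, so n − k + 1 = 5.
Given d = 3, check d ≤ 5: YES.
Slack = (n − k + 1) − d = 2.
The code is NOT MDS (slack = 2 > 0).
Description: the claimed parameters are [8, 4, 3]_5; such a code would be non-MDS.


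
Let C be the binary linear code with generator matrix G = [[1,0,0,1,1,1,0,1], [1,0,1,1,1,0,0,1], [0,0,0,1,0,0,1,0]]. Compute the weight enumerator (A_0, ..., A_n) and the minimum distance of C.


Weight distribution: A_0 = 1, A_2 = 2, A_4 = 1, A_5 = 4. Minimum distance d = 2.

Enumerate all 2^3 = 8 messages m ∈ F_2^3.
For each, compute codeword c = mG in F_2^8, then tally its weight.
  m = 000 → c = 00000000, weight = 0.
  m = 100 → c = 10011101, weight = 5.
  m = 010 → c = 10111001, weight = 5.
  m = 110 → c = 00100100, weight = 2.
  m = 001 → c = 00010010, weight = 2.
  m = 101 → c = 10001111, weight = 5.
  m = 011 → c = 10101011, weight = 5.
  m = 111 → c = 00110110, weight = 4.
Tally weights:
  weight 0: 1 codewords.
  weight 2: 2 codewords.
  weight 4: 1 codewords.
  weight 5: 4 codewords.
Minimum distance d = smallest w > 0 with A_w > 0 = 2.
Sanity: Σ A_w = 8 = 2^3 = 8 ✓.


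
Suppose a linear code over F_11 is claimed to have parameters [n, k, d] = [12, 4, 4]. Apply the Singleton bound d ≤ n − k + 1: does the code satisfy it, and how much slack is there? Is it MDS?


Singleton RHS = n − k + 1 = 9, slack = 5, bound satisfied, not MDS.

Singleton bound: d ≤ n − k + 1.
Here n = 12, k = 4, so n − k + 1 = 9.
Given d = 4, check d ≤ 9: YES.
Slack = (n − k + 1) − d = 5.
The code is NOT MDS (slack = 5 > 0).
Description: the claimed parameters are [12, 4, 4]_11; such a code would be non-MDS.


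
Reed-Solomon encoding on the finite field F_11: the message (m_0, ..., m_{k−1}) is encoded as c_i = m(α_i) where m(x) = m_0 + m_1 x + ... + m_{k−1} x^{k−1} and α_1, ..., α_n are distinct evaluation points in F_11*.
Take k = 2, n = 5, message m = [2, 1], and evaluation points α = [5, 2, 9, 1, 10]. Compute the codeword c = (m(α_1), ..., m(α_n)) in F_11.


c = [7, 4, 0, 3, 1]

Message polynomial: m(x) = 2 + 1·x (mod 11).
For each evaluation point α_i, compute m(α_i) mod 11:
  α_1 = 5: Horner steps 1 → 7, so m(5) = 7.
  α_2 = 2: Horner steps 1 → 4, so m(2) = 4.
  α_3 = 9: Horner steps 1 → 0, so m(9) = 0.
  α_4 = 1: Horner steps 1 → 3, so m(1) = 3.
  α_5 = 10: Horner steps 1 → 1, so m(10) = 1.
Codeword c = [7, 4, 0, 3, 1] ∈ F_11^5.


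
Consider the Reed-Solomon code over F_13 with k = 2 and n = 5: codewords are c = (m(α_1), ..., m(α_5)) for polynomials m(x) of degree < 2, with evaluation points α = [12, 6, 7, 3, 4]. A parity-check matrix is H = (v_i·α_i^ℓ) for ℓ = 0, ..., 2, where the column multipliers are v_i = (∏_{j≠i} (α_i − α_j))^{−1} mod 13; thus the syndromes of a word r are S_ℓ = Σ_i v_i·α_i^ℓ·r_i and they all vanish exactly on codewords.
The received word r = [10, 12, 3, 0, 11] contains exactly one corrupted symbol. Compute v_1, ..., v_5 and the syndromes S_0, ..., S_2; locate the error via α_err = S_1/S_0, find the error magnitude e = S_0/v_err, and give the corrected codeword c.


S = (5, 7, 2), error at position 5, error magnitude e = 7, c = [10, 12, 3, 0, 4].

Step 1: column multipliers v_i = (∏_{j≠i}(α_i − α_j))^{−1} mod 13.
  i = 1 (α = 12): (12−6)(12−7)(12−3)(12−4) = 6·5·9·8 = 2160 ≡ 2, so v_1 = 2^{−1} = 7 (mod 13).
  i = 2 (α = 6): (6−12)(6−7)(6−3)(6−4) = (−6)·(−1)·3·2 = 36 ≡ 10, so v_2 = 10^{−1} = 4 (mod 13).
  i = 3 (α = 7): (7−12)(7−6)(7−3)(7−4) = (−5)·1·4·3 = −60 ≡ 5, so v_3 = 5^{−1} = 8 (mod 13).
  i = 4 (α = 3): (3−12)(3−6)(3−7)(3−4) = (−9)·(−3)·(−4)·(−1) = 108 ≡ 4, so v_4 = 4^{−1} = 10 (mod 13).
  i = 5 (α = 4): (4−12)(4−6)(4−7)(4−3) = (−8)·(−2)·(−3)·1 = −48 ≡ 4, so v_5 = 4^{−1} = 10 (mod 13).
  v = [7, 4, 8, 10, 10].
Step 2: syndromes of r = [10, 12, 3, 0, 11] (all sums mod 13).
  S_0 = Σ v_i r_i = 7·10 + 4·12 + 8·3 + 10·0 + 10·11 = 252 ≡ 5.
  S_1 = Σ v_i α_i r_i = 7·12·10 + 4·6·12 + 8·7·3 + 10·3·0 + 10·4·11 = 1736 ≡ 7.
  α_i^2 mod 13 = [1, 10, 10, 9, 3].
  S_2 = Σ v_i α_i^2 r_i = 7·1·10 + 4·10·12 + 8·10·3 + 10·9·0 + 10·3·11 = 1120 ≡ 2.
  S = (5, 7, 2) ≠ 0, so r is not a codeword (an error is present).
Step 3: locate the error. For a single error e at position i, S_ℓ = v_i·e·α_i^ℓ, so α_err = S_1/S_0.
  S_0^{−1} = 5^{−1} = 8 (mod 13), so α_err = 7·8 = 56 ≡ 4 = α_5. Error position i = 5.
  Consistency check: S_2/S_1 = 2·2 = 4 ≡ 4 = α_err ✓ (single-error assumption holds).
Step 4: error magnitude e = S_0/v_5 = S_0·∏_{j≠5}(α_5 − α_j) = 5·4 = 20 ≡ 7 (mod 13).
Step 5: correct position 5: c_5 = r_5 − e = 11 − 7 ≡ 4 (mod 13). Hence c = [10, 12, 3, 0, 4].
  Check: interpolating c through the α_i gives m(x) = 1 + 4·x (degree < 2) with m(α_i) = c_i for every i, so c is indeed a codeword.


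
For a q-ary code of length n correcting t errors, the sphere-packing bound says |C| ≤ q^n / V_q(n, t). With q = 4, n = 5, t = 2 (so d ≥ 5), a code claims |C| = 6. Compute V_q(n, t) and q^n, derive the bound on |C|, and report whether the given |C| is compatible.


V_q(n, t) = 106, q^n = 1024, Hamming bound = 9, |C| = 6 ≤ bound (satisfied).

Step 1: Compute V_q(n, t) = Σ_{j=0}^2 C(n, j) (q−1)^j.
  j = 0: C(5,0)·(3)^0 = 1·1 = 1.
  j = 1: C(5,1)·(3)^1 = 5·3 = 15.
  j = 2: C(5,2)·(3)^2 = 10·9 = 90.
  V_q(n, t) = 1 + 15 + 90 = 106.
Step 2: q^n = 4^5 = 1024.
Step 3: Hamming bound ⌊q^n / V_q(n,t)⌋ = ⌊1024/106⌋ = 9.
Step 4: Compare |C| = 6 to 9: satisfied.
The claimed |C| lies below the Hamming bound.


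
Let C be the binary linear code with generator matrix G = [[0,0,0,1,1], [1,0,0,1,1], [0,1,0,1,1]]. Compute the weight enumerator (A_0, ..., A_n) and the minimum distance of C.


Weight distribution: A_0 = 1, A_1 = 2, A_2 = 2, A_3 = 2, A_4 = 1. Minimum distance d = 1.

Enumerate all 2^3 = 8 messages m ∈ F_2^3.
For each, compute codeword c = mG in F_2^5, then tally its weight.
  m = 000 → c = 00000, weight = 0.
  m = 100 → c = 00011, weight = 2.
  m = 010 → c = 10011, weight = 3.
  m = 110 → c = 10000, weight = 1.
  m = 001 → c = 01011, weight = 3.
  m = 101 → c = 01000, weight = 1.
  m = 011 → c = 11000, weight = 2.
  m = 111 → c = 11011, weight = 4.
Tally weights:
  weight 0: 1 codewords.
  weight 1: 2 codewords.
  weight 2: 2 codewords.
  weight 3: 2 codewords.
  weight 4: 1 codewords.
Minimum distance d = smallest w > 0 with A_w > 0 = 1.
Sanity: Σ A_w = 8 = 2^3 = 8 ✓.


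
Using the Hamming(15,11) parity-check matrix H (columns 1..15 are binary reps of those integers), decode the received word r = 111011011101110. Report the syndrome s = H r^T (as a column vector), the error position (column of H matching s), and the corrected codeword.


s = (0, 1, 1, 1)^T, error position = 7, corrected codeword c = 111011111101110

Compute s = H r^T mod 2 one row at a time:
  s_1 = 1 + 1 + 1 + 0 + 1 + 1 + 1 + 0 = 6 ≡ 0 (mod 2).
  s_2 = 0 + 1 + 1 + 0 + 1 + 1 + 1 + 0 = 5 ≡ 1 (mod 2).
  s_3 = 1 + 1 + 1 + 0 + 1 + 0 + 1 + 0 = 5 ≡ 1 (mod 2).
  s_4 = 1 + 1 + 1 + 0 + 1 + 0 + 1 + 0 = 5 ≡ 1 (mod 2).
s = (0, 1, 1, 1)^T — this equals column 7 of H (binary 0111), so error is at position 7.
Correct: flip bit 7 of r = 111011011101110 to get c = 111011111101110.


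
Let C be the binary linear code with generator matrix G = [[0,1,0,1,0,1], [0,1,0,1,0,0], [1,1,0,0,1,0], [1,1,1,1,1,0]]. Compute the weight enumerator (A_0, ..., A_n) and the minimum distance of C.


Weight distribution: A_0 = 1, A_1 = 1, A_2 = 3, A_3 = 6, A_4 = 3, A_5 = 1, A_6 = 1. Minimum distance d = 1.

Enumerate all 2^4 = 16 messages m ∈ F_2^4.
For each, compute codeword c = mG in F_2^6, then tally its weight.
  m = 0000 → c = 000000, weight = 0.
  m = 1000 → c = 010101, weight = 3.
  m = 0100 → c = 010100, weight = 2.
  m = 1100 → c = 000001, weight = 1.
  m = 0010 → c = 110010, weight = 3.
  m = 1010 → c = 100111, weight = 4.
  m = 0110 → c = 100110, weight = 3.
  m = 1110 → c = 110011, weight = 4.
  m = 0001 → c = 111110, weight = 5.
  m = 1001 → c = 101011, weight = 4.
  m = 0101 → c = 101010, weight = 3.
  m = 1101 → c = 111111, weight = 6.
  m = 0011 → c = 001100, weight = 2.
  m = 1011 → c = 011001, weight = 3.
  m = 0111 → c = 011000, weight = 2.
  m = 1111 → c = 001101, weight = 3.
Tally weights:
  weight 0: 1 codewords.
  weight 1: 1 codewords.
  weight 2: 3 codewords.
  weight 3: 6 codewords.
  weight 4: 3 codewords.
  weight 5: 1 codewords.
  weight 6: 1 codewords.
Minimum distance d = smallest w > 0 with A_w > 0 = 1.
Sanity: Σ A_w = 16 = 2^4 = 16 ✓.


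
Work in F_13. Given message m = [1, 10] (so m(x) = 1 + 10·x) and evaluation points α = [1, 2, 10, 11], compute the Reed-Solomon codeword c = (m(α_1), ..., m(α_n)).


c = [11, 8, 10, 7]

Message polynomial: m(x) = 1 + 10·x (mod 13).
For each evaluation point α_i, compute m(α_i) mod 13:
  α_1 = 1: Horner steps 10 → 11, so m(1) = 11.
  α_2 = 2: Horner steps 10 → 8, so m(2) = 8.
  α_3 = 10: Horner steps 10 → 10, so m(10) = 10.
  α_4 = 11: Horner steps 10 → 7, so m(11) = 7.
Codeword c = [11, 8, 10, 7] ∈ F_13^4.


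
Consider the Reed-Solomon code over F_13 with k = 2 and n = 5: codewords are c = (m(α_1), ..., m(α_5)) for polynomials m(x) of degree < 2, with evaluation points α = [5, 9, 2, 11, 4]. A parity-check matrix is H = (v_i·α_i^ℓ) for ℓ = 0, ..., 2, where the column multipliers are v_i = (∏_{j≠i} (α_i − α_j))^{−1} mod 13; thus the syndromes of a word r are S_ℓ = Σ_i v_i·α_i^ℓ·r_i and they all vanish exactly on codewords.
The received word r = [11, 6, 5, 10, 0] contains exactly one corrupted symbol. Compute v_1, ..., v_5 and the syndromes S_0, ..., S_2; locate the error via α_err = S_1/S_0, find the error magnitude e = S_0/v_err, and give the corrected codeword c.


S = (7, 2, 8), error at position 5, error magnitude e = 4, c = [11, 6, 5, 10, 9].

Step 1: column multipliers v_i = (∏_{j≠i}(α_i − α_j))^{−1} mod 13.
  i = 1 (α = 5): (5−9)(5−2)(5−11)(5−4) = (−4)·3·(−6)·1 = 72 ≡ 7, so v_1 = 7^{−1} = 2 (mod 13).
  i = 2 (α = 9): (9−5)(9−2)(9−11)(9−4) = 4·7·(−2)·5 = −280 ≡ 6, so v_2 = 6^{−1} = 11 (mod 13).
  i = 3 (α = 2): (2−5)(2−9)(2−11)(2−4) = (−3)·(−7)·(−9)·(−2) = 378 ≡ 1, so v_3 = 1^{−1} = 1 (mod 13).
  i = 4 (α = 11): (11−5)(11−9)(11−2)(11−4) = 6·2·9·7 = 756 ≡ 2, so v_4 = 2^{−1} = 7 (mod 13).
  i = 5 (α = 4): (4−5)(4−9)(4−2)(4−11) = (−1)·(−5)·2·(−7) = −70 ≡ 8, so v_5 = 8^{−1} = 5 (mod 13).
  v = [2, 11, 1, 7, 5].
Step 2: syndromes of r = [11, 6, 5, 10, 0] (all sums mod 13).
  S_0 = Σ v_i r_i = 2·11 + 11·6 + 1·5 + 7·10 + 5·0 = 163 ≡ 7.
  S_1 = Σ v_i α_i r_i = 2·5·11 + 11·9·6 + 1·2·5 + 7·11·10 + 5·4·0 = 1484 ≡ 2.
  α_i^2 mod 13 = [12, 3, 4, 4, 3].
  S_2 = Σ v_i α_i^2 r_i = 2·12·11 + 11·3·6 + 1·4·5 + 7·4·10 + 5·3·0 = 762 ≡ 8.
  S = (7, 2, 8) ≠ 0, so r is not a codeword (an error is present).
Step 3: locate the error. For a single error e at position i, S_ℓ = v_i·e·α_i^ℓ, so α_err = S_1/S_0.
  S_0^{−1} = 7^{−1} = 2 (mod 13), so α_err = 2·2 = 4 ≡ 4 = α_5. Error position i = 5.
  Consistency check: S_2/S_1 = 8·7 = 56 ≡ 4 = α_err ✓ (single-error assumption holds).
Step 4: error magnitude e = S_0/v_5 = S_0·∏_{j≠5}(α_5 − α_j) = 7·8 = 56 ≡ 4 (mod 13).
Step 5: correct position 5: c_5 = r_5 − e = 0 − 4 ≡ 9 (mod 13). Hence c = [11, 6, 5, 10, 9].
  Check: interpolating c through the α_i gives m(x) = 1 + 2·x (degree < 2) with m(α_i) = c_i for every i, so c is indeed a codeword.


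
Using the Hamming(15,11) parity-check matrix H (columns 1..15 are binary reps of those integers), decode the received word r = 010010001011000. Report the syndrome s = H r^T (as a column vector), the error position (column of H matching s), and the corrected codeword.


s = (1, 0, 0, 1)^T, error position = 9, corrected codeword c = 010010000011000

Compute s = H r^T mod 2 one row at a time:
  s_1 = 0 + 1 + 0 + 1 + 1 + 0 + 0 + 0 = 3 ≡ 1 (mod 2).
  s_2 = 0 + 1 + 0 + 0 + 1 + 0 + 0 + 0 = 2 ≡ 0 (mod 2).
  s_3 = 1 + 0 + 0 + 0 + 0 + 1 + 0 + 0 = 2 ≡ 0 (mod 2).
  s_4 = 0 + 0 + 1 + 0 + 1 + 1 + 0 + 0 = 3 ≡ 1 (mod 2).
s = (1, 0, 0, 1)^T — this equals column 9 of H (binary 1001), so error is at position 9.
Correct: flip bit 9 of r = 010010001011000 to get c = 010010000011000.


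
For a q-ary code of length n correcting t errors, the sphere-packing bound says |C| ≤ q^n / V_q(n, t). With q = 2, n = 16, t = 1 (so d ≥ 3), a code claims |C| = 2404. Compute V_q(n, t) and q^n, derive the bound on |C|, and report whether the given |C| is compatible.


V_q(n, t) = 17, q^n = 65536, Hamming bound = 3855, |C| = 2404 ≤ bound (satisfied).

Step 1: Compute V_q(n, t) = Σ_{j=0}^1 C(n, j) (q−1)^j.
  j = 0: C(16,0)·(1)^0 = 1·1 = 1.
  j = 1: C(16,1)·(1)^1 = 16·1 = 16.
  V_q(n, t) = 1 + 16 = 17.
Step 2: q^n = 2^16 = 65536.
Step 3: Hamming bound ⌊q^n / V_q(n,t)⌋ = ⌊65536/17⌋ = 3855.
Step 4: Compare |C| = 2404 to 3855: satisfied.
The claimed |C| lies below the Hamming bound.


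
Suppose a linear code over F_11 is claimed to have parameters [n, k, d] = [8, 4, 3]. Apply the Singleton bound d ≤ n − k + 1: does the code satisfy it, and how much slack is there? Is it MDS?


Singleton RHS = n − k + 1 = 5, slack = 2, bound satisfied, not MDS.

Singleton bound: d ≤ n − k + 1.
Here n = 8, k = 4, so n − k + 1 = 5.
Given d = 3, check d ≤ 5: YES.
Slack = (n − k + 1) − d = 2.
The code is NOT MDS (slack = 2 > 0).
Description: the claimed parameters are [8, 4, 3]_11; such a code would be non-MDS.


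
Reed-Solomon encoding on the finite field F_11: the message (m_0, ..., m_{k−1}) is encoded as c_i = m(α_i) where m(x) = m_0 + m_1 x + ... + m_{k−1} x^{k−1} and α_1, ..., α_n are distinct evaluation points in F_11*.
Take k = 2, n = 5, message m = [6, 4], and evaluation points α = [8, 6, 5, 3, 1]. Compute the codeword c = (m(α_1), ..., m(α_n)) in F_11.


c = [5, 8, 4, 7, 10]

Message polynomial: m(x) = 6 + 4·x (mod 11).
For each evaluation point α_i, compute m(α_i) mod 11:
  α_1 = 8: Horner steps 4 → 5, so m(8) = 5.
  α_2 = 6: Horner steps 4 → 8, so m(6) = 8.
  α_3 = 5: Horner steps 4 → 4, so m(5) = 4.
  α_4 = 3: Horner steps 4 → 7, so m(3) = 7.
  α_5 = 1: Horner steps 4 → 10, so m(1) = 10.
Codeword c = [5, 8, 4, 7, 10] ∈ F_11^5.


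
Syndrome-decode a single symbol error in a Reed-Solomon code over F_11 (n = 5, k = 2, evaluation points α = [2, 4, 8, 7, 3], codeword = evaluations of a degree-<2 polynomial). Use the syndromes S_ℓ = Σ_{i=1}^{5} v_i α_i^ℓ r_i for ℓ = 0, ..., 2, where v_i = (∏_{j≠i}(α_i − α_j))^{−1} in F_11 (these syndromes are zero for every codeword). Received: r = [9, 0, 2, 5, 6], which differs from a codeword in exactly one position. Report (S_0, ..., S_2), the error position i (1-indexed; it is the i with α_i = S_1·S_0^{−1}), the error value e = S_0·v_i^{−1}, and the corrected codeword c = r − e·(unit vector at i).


S = (4, 5, 9), error at position 2, error magnitude e = 8, c = [9, 3, 2, 5, 6].

Step 1: column multipliers v_i = (∏_{j≠i}(α_i − α_j))^{−1} mod 11.
  i = 1 (α = 2): (2−4)(2−8)(2−7)(2−3) = (−2)·(−6)·(−5)·(−1) = 60 ≡ 5, so v_1 = 5^{−1} = 9 (mod 11).
  i = 2 (α = 4): (4−2)(4−8)(4−7)(4−3) = 2·(−4)·(−3)·1 = 24 ≡ 2, so v_2 = 2^{−1} = 6 (mod 11).
  i = 3 (α = 8): (8−2)(8−4)(8−7)(8−3) = 6·4·1·5 = 120 ≡ 10, so v_3 = 10^{−1} = 10 (mod 11).
  i = 4 (α = 7): (7−2)(7−4)(7−8)(7−3) = 5·3·(−1)·4 = −60 ≡ 6, so v_4 = 6^{−1} = 2 (mod 11).
  i = 5 (α = 3): (3−2)(3−4)(3−8)(3−7) = 1·(−1)·(−5)·(−4) = −20 ≡ 2, so v_5 = 2^{−1} = 6 (mod 11).
  v = [9, 6, 10, 2, 6].
Step 2: syndromes of r = [9, 0, 2, 5, 6] (all sums mod 11).
  S_0 = Σ v_i r_i = 9·9 + 6·0 + 10·2 + 2·5 + 6·6 = 147 ≡ 4.
  S_1 = Σ v_i α_i r_i = 9·2·9 + 6·4·0 + 10·8·2 + 2·7·5 + 6·3·6 = 500 ≡ 5.
  α_i^2 mod 11 = [4, 5, 9, 5, 9].
  S_2 = Σ v_i α_i^2 r_i = 9·4·9 + 6·5·0 + 10·9·2 + 2·5·5 + 6·9·6 = 878 ≡ 9.
  S = (4, 5, 9) ≠ 0, so r is not a codeword (an error is present).
Step 3: locate the error. For a single error e at position i, S_ℓ = v_i·e·α_i^ℓ, so α_err = S_1/S_0.
  S_0^{−1} = 4^{−1} = 3 (mod 11), so α_err = 5·3 = 15 ≡ 4 = α_2. Error position i = 2.
  Consistency check: S_2/S_1 = 9·9 = 81 ≡ 4 = α_err ✓ (single-error assumption holds).
Step 4: error magnitude e = S_0/v_2 = S_0·∏_{j≠2}(α_2 − α_j) = 4·2 = 8 ≡ 8 (mod 11).
Step 5: correct position 2: c_2 = r_2 − e = 0 − 8 ≡ 3 (mod 11). Hence c = [9, 3, 2, 5, 6].
  Check: interpolating c through the α_i gives m(x) = 4 + 8·x (degree < 2) with m(α_i) = c_i for every i, so c is indeed a codeword.
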